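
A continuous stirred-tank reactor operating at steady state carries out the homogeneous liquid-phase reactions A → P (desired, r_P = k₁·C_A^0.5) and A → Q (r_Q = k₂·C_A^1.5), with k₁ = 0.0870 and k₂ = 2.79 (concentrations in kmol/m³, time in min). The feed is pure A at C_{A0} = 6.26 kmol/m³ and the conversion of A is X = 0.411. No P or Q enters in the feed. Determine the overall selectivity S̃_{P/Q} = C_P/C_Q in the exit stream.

0.00846

Exit C_A = C_{A0}(1−X) = 6.26×0.589 = 3.687 kmol/m³.
In a CSTR the entire volume is at exit conditions, so r_P = 0.0870×3.687^0.5 = 0.1671 and r_Q = 2.79×3.687^1.5 = 19.75.
Overall selectivity = C_P/C_Q = r_Pτ/(r_Qτ) = r_P/r_Q = 0.00846.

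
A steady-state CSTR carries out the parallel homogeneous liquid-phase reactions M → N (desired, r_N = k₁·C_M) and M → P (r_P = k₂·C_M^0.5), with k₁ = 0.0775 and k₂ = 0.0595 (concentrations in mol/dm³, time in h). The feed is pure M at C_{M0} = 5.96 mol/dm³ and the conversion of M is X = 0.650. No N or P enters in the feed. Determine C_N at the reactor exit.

2.53 mol/dm³

Exit C_M = C_{M0}(1−X) = 5.96×0.350 = 2.086 mol/dm³.
In a CSTR the entire volume is at exit conditions, so r_N = 0.0775×2.086 = 0.1617 and r_P = 0.0595×2.086^0.5 = 0.08594.
Fraction of consumed M going to N: r_N/(r_N+r_P) = 0.6529.
C_N = 0.6529·C_{M0}·X = 0.6529×5.96×0.650 = 2.53 mol/dm³.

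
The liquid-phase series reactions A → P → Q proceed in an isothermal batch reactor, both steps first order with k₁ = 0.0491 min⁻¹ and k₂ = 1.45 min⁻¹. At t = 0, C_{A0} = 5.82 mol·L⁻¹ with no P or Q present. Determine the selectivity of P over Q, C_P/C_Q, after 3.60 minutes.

For first-order series with pure A initially, C_P(t) = k₁C_{A0}/(k₂−k₁)·(e^(−k₁t) − e^(−k₂t)).
e^(−k₁t) = e^(−0.0491×3.60) = e^(−0.1768) = 0.8380; e^(−k₂t) = e^(−5.220) = 0.005407.
C_P = 0.0491×5.82/(1.45−0.0491) × (0.8380−0.005407) = 0.2040×0.8326 = 0.1698 mol·L⁻¹.
C_A = C_{A0}e^(−k₁t) = 4.877 mol·L⁻¹, so C_Q = C_{A0}−C_A−C_P = 0.7731 mol·L⁻¹; C_P/C_Q = 0.220.

0.220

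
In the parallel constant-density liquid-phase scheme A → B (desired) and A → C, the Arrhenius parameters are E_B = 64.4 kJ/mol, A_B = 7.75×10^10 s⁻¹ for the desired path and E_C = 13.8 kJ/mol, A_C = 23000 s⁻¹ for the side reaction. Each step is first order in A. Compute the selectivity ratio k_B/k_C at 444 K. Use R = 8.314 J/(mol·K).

3.75

Since both paths have the same order in A, the concentration cancels and S_{B/C} = k_B/k_C = (A_B/A_C)·exp[(E_C−E_B)/(RT)].
(E_C−E_B)/(RT) = (13.8−64.4)×10³/(8.314×444) = -50600/3691 = -13.71.
k_B/k_C = (7.75×10^10/23000)·exp(-13.71) = 3.370×10^6 × 1.114×10^-6 = 3.75.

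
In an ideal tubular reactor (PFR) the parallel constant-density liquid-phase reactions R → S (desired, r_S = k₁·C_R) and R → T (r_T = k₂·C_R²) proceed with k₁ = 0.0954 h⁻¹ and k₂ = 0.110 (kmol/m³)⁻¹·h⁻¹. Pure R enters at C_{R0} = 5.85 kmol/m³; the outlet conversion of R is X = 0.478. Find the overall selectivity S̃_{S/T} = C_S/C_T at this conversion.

0.200

C_R = C_{R0}(1−X) = 3.054 kmol/m³.
Along a PFR/batch, dC_S/dC_R = −r_S/(r_S+r_T) = −k₁/(k₁+k₂·C_R).
Integrating from C_{R0} to C_R: C_S = (0.0954/0.110)·ln[(0.0954+0.110·5.85)/(0.0954+0.110·3.05)] = 0.8673·ln(0.7389/0.4313) = 0.4669 kmol/m³.
C_T = (C_{R0}−C_R)−C_S = 2.329 kmol/m³; S̃_{S/T} = 0.4669/2.329 = 0.200.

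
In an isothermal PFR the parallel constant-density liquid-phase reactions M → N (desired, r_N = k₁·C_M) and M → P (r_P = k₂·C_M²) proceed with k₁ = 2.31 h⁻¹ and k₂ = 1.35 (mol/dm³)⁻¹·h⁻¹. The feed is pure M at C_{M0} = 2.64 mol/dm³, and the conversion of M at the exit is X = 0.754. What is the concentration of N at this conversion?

C_M = C_{M0}(1−X) = 0.6494 mol/dm³.
Along a PFR/batch, dC_N/dC_M = −r_N/(r_N+r_P) = −k₁/(k₁+k₂·C_M).
Integrating from C_{M0} to C_M: C_N = (2.31/1.35)·ln[(2.31+1.35·2.64)/(2.31+1.35·0.649)] = 1.711·ln(5.874/3.187) = 1.046 mol/dm³.

1.05 mol/dm³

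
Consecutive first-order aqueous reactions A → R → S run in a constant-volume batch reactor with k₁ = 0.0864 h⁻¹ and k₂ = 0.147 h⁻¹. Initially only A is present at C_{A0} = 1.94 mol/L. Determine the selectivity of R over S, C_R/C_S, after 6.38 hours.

1.64

The intermediate concentration in a first-order A→B→C sequence is C_R = k₁C_{A0}(e^(−k₁t) − e^(−k₂t))/(k₂−k₁).
e^(−k₁t) = e^(−0.0864×6.38) = e^(−0.5512) = 0.5762; e^(−k₂t) = e^(−0.9379) = 0.3915.
C_R = 0.0864×1.94/(0.147−0.0864) × (0.5762−0.3915) = 2.766×0.1848 = 0.5111 mol/L.
C_A = C_{A0}e^(−k₁t) = 1.118 mol/L, so C_S = C_{A0}−C_A−C_R = 0.3110 mol/L; C_R/C_S = 1.64.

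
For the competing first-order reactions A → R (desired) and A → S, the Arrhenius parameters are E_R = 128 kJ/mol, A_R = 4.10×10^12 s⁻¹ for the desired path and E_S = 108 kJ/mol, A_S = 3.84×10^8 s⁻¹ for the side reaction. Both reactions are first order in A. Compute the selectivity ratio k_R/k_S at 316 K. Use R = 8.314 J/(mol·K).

5.28

k_R/k_S = (A_R/A_S)·exp[−(E_R−E_S)/(RT)] = (A_R/A_S)·exp[(E_S−E_R)/(RT)].
(E_S−E_R)/(RT) = (108−128)×10³/(8.314×316) = -20000/2627 = -7.613.
k_R/k_S = (4.10×10^12/3.84×10^8)·exp(-7.613) = 10677 × 4.942×10^-4 = 5.28.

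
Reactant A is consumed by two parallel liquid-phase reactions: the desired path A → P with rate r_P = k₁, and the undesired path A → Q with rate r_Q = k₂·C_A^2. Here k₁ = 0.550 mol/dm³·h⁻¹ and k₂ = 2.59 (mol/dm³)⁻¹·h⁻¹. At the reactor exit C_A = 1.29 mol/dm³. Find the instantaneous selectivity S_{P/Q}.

S_{P/Q} = r_P/r_Q = (k₁)/(k₂·C_A^2) = (k₁/k₂)·C_A^-2.
= (0.550) / (2.59×1.290^2) = 0.5500/4.310 = 0.128.

0.128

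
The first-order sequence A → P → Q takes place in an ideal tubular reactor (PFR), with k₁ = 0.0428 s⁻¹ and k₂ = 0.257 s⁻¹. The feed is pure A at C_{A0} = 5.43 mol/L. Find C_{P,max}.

0.632 mol/L

For a first-order series the maximum intermediate yield is C_{P,max}/C_{A0} = (k₁/k₂)^[k₂/(k₂−k₁)].
= (0.0428/0.257)^(0.257/(0.257−0.0428)) = (0.1665)^(1.200) = 0.1164.
C_{P,max} = 0.1164×5.43 = 0.632 mol/L.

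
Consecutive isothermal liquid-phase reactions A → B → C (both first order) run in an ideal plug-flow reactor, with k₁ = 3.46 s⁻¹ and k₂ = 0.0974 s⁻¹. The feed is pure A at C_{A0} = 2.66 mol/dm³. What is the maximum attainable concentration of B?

For a first-order series the maximum intermediate yield is C_{B,max}/C_{A0} = (k₁/k₂)^[k₂/(k₂−k₁)].
= (3.46/0.0974)^(0.0974/(0.0974−3.46)) = (35.52)^(-0.02897) = 0.9018.
C_{B,max} = 0.9018×2.66 = 2.40 mol/dm³.

2.40 mol/dm³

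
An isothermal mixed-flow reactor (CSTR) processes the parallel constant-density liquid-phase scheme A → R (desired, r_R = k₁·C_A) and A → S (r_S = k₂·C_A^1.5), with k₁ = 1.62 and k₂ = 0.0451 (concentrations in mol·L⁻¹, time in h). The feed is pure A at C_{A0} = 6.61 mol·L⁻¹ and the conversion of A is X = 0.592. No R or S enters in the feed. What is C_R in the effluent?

Exit C_A = C_{A0}(1−X) = 6.61×0.408 = 2.697 mol·L⁻¹.
A CSTR operates uniformly at the exit composition, giving r_R = 4.369 and r_S = 0.1997 (each k·C_A^n at C_A = 2.697).
Fraction of consumed A going to R: r_R/(r_R+r_S) = 0.9563.
C_R = 0.9563·C_{A0}·X = 0.9563×6.61×0.592 = 3.74 mol·L⁻¹.

3.74 mol·L⁻¹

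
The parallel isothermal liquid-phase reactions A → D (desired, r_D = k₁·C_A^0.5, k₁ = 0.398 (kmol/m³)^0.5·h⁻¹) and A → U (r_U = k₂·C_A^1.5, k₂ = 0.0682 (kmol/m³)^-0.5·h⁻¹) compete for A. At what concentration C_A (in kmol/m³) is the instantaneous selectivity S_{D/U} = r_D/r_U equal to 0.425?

13.7 kmol/m³

S_{D/U} = (k₁/k₂)·C_A⁻¹ ⇒ C_A = (S·k₂/k₁)^(-1).
= (0.425×0.0682/0.398)^(-1) = (0.07283)^(-1) = 13.7 kmol/m³.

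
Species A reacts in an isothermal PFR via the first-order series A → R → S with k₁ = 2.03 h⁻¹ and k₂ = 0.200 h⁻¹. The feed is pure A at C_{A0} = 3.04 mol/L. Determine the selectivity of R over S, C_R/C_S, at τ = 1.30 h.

For first-order series with pure A initially, C_R(τ) = k₁C_{A0}/(k₂−k₁)·(e^(−k₁τ) − e^(−k₂τ)).
e^(−k₁τ) = e^(−2.03×1.30) = e^(−2.639) = 0.07143; e^(−k₂τ) = e^(−0.2600) = 0.7711.
C_R = 2.03×3.04/(0.200−2.03) × (0.07143−0.7711) = (-3.372)×(-0.6996) = 2.359 mol/L.
C_A = C_{A0}e^(−k₁τ) = 0.2172 mol/L, so C_S = C_{A0}−C_A−C_R = 0.4636 mol/L; C_R/C_S = 5.09.

5.09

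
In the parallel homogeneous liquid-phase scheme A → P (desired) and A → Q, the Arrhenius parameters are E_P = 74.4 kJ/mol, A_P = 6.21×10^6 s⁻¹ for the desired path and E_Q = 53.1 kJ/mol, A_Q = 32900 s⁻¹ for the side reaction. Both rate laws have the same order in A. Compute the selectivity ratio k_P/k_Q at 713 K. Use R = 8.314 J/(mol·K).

5.19

Since both paths have the same order in A, the concentration cancels and S_{P/Q} = k_P/k_Q = (A_P/A_Q)·exp[(E_Q−E_P)/(RT)].
(E_Q−E_P)/(RT) = (53.1−74.4)×10³/(8.314×713) = -21300/5928 = -3.593.
k_P/k_Q = (6.21×10^6/32900)·exp(-3.593) = 188.8 × 0.02751 = 5.19.
Since E_P > E_Q, raising the temperature improves selectivity toward P.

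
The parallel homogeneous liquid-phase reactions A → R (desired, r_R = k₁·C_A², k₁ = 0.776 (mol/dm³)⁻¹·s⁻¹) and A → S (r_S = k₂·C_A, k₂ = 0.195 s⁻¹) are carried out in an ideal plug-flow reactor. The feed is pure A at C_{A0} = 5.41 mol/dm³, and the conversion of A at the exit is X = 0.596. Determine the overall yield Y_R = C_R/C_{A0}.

0.557

C_A = C_{A0}(1−X) = 2.186 mol/dm³.
Along a PFR/batch, dC_S/dC_A = −r_S/(r_R+r_S) = −k₂/(k₂+k₁·C_A).
Integrating from C_{A0} to C_A: C_S = (0.195/0.776)·ln[(0.195+0.776·5.41)/(0.195+0.776·2.19)] = 0.2513·ln(4.393/1.891) = 0.2118 mol/dm³.
Then C_R = (C_{A0}−C_A) − C_S = 3.224 − 0.2118 = 3.013 mol/dm³.
Y_R = C_R/C_{A0} = 3.013/5.41 = 0.557.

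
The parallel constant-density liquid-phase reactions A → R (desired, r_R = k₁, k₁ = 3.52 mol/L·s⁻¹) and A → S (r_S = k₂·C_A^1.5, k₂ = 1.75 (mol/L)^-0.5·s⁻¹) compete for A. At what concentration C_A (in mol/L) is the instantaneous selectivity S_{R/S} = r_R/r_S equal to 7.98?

S_{R/S} = (k₁/k₂)·C_A^-1.5 ⇒ C_A = (S·k₂/k₁)^(1/(-1.5)).
= (7.98×1.75/3.52)^(-0.6667) = (3.967)^(-0.6667) = 0.399 mol/L.

0.399 mol/L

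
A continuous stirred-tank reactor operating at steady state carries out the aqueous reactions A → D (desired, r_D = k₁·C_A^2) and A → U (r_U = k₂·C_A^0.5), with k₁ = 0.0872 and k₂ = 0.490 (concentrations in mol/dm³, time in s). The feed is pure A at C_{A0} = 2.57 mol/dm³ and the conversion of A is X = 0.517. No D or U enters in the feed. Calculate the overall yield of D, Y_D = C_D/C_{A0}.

Exit C_A = C_{A0}(1−X) = 2.57×0.483 = 1.241 mol/dm³.
In a CSTR the entire volume is at exit conditions, so r_D = 0.0872×1.241^2 = 0.1344 and r_U = 0.490×1.241^0.5 = 0.5459.
Fraction of consumed A going to D: r_D/(r_D+r_U) = 0.1975.
C_D = 0.1975·C_{A0}·X = 0.1975×2.57×0.517 = 0.262 mol/dm³; Y_D = C_D/C_{A0} = 0.102.

0.102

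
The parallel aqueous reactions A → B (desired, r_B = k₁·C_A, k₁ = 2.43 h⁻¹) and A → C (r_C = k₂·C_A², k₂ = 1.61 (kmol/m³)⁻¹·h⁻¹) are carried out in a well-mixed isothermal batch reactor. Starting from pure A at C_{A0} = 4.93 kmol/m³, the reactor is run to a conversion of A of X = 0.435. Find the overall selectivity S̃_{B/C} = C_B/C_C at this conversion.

C_A = C_{A0}(1−X) = 2.785 kmol/m³.
Along a PFR/batch, dC_B/dC_A = −r_B/(r_B+r_C) = −k₁/(k₁+k₂·C_A).
Integrating from C_{A0} to C_A: C_B = (2.43/1.61)·ln[(2.43+1.61·4.93)/(2.43+1.61·2.79)] = 1.509·ln(10.37/6.915) = 0.6113 kmol/m³.
C_C = (C_{A0}−C_A)−C_B = 1.533 kmol/m³; S̃_{B/C} = 0.6113/1.533 = 0.399.

0.399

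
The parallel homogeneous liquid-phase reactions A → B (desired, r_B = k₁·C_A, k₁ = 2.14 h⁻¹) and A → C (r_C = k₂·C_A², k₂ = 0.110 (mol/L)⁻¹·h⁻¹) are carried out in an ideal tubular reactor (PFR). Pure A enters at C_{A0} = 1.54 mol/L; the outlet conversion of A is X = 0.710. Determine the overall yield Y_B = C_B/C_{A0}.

C_A = C_{A0}(1−X) = 0.4466 mol/L.
Along a PFR/batch, dC_B/dC_A = −r_B/(r_B+r_C) = −k₁/(k₁+k₂·C_A).
Integrating from C_{A0} to C_A: C_B = (2.14/0.110)·ln[(2.14+0.110·1.54)/(2.14+0.110·0.447)] = 19.45·ln(2.309/2.189) = 1.041 mol/L.
Y_B = C_B/C_{A0} = 1.041/1.54 = 0.676.

0.676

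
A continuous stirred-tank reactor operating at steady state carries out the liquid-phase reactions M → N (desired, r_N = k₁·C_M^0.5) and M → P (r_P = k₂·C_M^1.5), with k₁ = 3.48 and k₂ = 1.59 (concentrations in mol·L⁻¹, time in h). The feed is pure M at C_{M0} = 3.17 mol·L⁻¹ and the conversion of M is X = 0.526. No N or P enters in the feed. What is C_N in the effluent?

0.989 mol·L⁻¹

Exit C_M = C_{M0}(1−X) = 3.17×0.474 = 1.503 mol·L⁻¹.
In a CSTR the entire volume is at exit conditions, so r_N = 3.48×1.503^0.5 = 4.266 and r_P = 1.59×1.503^1.5 = 2.929.
Fraction of consumed M going to N: r_N/(r_N+r_P) = 0.5929.
C_N = 0.5929·C_{M0}·X = 0.5929×3.17×0.526 = 0.989 mol·L⁻¹.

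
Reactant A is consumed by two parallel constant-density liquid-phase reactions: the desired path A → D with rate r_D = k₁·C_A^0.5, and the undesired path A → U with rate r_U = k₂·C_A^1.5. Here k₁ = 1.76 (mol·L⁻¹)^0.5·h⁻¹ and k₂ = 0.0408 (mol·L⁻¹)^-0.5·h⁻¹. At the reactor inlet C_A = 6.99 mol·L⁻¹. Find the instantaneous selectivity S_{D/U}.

S_{D/U} = r_D/r_U = (k₁·C_A^0.5)/(k₂·C_A^1.5) = (k₁/k₂)·C_A⁻¹.
= (1.76×6.990^0.5) / (0.0408×6.990^1.5) = 4.653/0.7540 = 6.17.
The undesired path is higher order in A, so low C_A (CSTR or dilute feed) favours D.

6.17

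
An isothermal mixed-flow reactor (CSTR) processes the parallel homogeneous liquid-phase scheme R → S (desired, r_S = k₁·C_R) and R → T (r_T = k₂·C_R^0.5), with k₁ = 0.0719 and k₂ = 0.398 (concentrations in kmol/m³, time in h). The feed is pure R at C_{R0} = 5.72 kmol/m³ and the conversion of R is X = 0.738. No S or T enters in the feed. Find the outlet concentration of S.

Exit C_R = C_{R0}(1−X) = 5.72×0.262 = 1.499 kmol/m³.
A CSTR operates uniformly at the exit composition, giving r_S = 0.1078 and r_T = 0.4872 (each k·C_R^n at C_R = 1.499).
Fraction of consumed R going to S: r_S/(r_S+r_T) = 0.1811.
C_S = 0.1811·C_{R0}·X = 0.1811×5.72×0.738 = 0.764 kmol/m³.

0.764 kmol/m³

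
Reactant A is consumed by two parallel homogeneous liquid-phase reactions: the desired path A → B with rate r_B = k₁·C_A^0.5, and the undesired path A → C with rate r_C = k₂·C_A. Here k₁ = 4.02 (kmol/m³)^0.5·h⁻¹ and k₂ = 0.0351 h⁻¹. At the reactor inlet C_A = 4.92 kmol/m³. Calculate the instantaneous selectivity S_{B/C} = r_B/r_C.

S_{B/C} = r_B/r_C = (k₁·C_A^0.5)/(k₂·C_A) = (k₁/k₂)·C_A^-0.5.
= (4.02×4.920^0.5) / (0.0351×4.920) = 8.917/0.1727 = 51.6.

51.6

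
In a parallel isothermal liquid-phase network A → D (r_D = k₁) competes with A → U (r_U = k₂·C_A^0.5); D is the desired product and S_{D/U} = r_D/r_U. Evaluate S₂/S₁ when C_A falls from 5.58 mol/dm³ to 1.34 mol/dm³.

2.04

S_{D/U} = (k₁/k₂)·C_A^-0.5, so S₂/S₁ = (C_{A,2}/C_{A,1})^-0.5.
= (1.34/5.58)^(-0.5) = (0.2401)^(-0.5) = 2.04.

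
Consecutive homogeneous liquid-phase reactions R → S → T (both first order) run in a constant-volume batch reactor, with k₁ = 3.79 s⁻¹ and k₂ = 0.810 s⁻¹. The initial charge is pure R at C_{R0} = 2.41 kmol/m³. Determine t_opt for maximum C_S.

The intermediate peaks when r₁ = r₂, i.e. k₁e^(−k₁t) = k₂e^(−k₂t), giving t_opt = ln(k₂/k₁)/(k₂−k₁).
= ln(0.810/3.79)/(0.810−3.79) = ln(0.2137)/-2.980 = -1.543/-2.980 = 0.518 s.

0.518 s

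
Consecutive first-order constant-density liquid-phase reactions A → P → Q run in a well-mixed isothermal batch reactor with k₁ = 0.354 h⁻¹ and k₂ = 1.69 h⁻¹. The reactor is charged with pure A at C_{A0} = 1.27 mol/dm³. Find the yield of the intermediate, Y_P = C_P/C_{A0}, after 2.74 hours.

0.0979

Solving the coupled first-order balances gives C_P(t) = [k₁/(k₂−k₁)]·C_{A0}·(e^(−k₁t) − e^(−k₂t)).
e^(−k₁t) = e^(−0.354×2.74) = e^(−0.9700) = 0.3791; e^(−k₂t) = e^(−4.631) = 0.009749.
C_P = 0.354×1.27/(1.69−0.354) × (0.3791−0.009749) = 0.3365×0.3693 = 0.1243 mol/dm³.
Y_P = C_P/C_{A0} = 0.1243/1.27 = 0.0979.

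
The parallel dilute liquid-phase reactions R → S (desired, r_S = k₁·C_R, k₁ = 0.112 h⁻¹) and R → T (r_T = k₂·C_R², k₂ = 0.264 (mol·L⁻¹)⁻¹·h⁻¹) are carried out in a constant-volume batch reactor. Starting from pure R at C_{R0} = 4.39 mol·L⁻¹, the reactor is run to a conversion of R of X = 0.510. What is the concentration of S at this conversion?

0.265 mol·L⁻¹

C_R = C_{R0}(1−X) = 2.151 mol·L⁻¹.
Along a PFR/batch, dC_S/dC_R = −r_S/(r_S+r_T) = −k₁/(k₁+k₂·C_R).
Integrating from C_{R0} to C_R: C_S = (0.112/0.264)·ln[(0.112+0.264·4.39)/(0.112+0.264·2.15)] = 0.4242·ln(1.271/0.6799) = 0.2654 mol·L⁻¹.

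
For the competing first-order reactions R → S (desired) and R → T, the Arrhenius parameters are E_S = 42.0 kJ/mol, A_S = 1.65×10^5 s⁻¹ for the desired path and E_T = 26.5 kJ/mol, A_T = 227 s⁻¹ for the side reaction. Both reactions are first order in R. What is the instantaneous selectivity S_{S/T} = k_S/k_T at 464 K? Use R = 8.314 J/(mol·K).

13.1

With equal orders, S_{S/T} = k_S/k_T = (A_S/A_T)·exp[(E_T−E_S)/(RT)].
(E_T−E_S)/(RT) = (26.5−42.0)×10³/(8.314×464) = -15500/3858 = -4.018.
k_S/k_T = (1.65×10^5/227)·exp(-4.018) = 726.9 × 0.01799 = 13.1.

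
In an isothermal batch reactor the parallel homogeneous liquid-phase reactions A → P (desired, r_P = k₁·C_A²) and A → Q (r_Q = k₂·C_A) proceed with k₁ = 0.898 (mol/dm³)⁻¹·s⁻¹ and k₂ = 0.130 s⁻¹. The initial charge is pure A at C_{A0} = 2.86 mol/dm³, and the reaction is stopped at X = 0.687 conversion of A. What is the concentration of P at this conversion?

C_A = C_{A0}(1−X) = 0.8952 mol/dm³.
Along a PFR/batch, dC_Q/dC_A = −r_Q/(r_P+r_Q) = −k₂/(k₂+k₁·C_A).
Integrating from C_{A0} to C_A: C_Q = (0.130/0.898)·ln[(0.130+0.898·2.86)/(0.130+0.898·0.895)] = 0.1448·ln(2.698/0.9339) = 0.1536 mol/dm³.
Then C_P = (C_{A0}−C_A) − C_Q = 1.965 − 0.1536 = 1.811 mol/dm³.

1.81 mol/dm³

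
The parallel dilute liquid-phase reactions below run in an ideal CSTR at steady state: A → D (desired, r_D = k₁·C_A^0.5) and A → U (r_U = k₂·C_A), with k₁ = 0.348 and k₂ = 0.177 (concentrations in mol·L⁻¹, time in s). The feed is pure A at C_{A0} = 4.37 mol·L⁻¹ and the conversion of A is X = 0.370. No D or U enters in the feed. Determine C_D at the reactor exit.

0.877 mol·L⁻¹

Exit C_A = C_{A0}(1−X) = 4.37×0.630 = 2.753 mol·L⁻¹.
In a CSTR the entire volume is at exit conditions, so r_D = 0.348×2.753^0.5 = 0.5774 and r_U = 0.177×2.753 = 0.4873.
Fraction of consumed A going to D: r_D/(r_D+r_U) = 0.5423.
C_D = 0.5423·C_{A0}·X = 0.5423×4.37×0.370 = 0.877 mol·L⁻¹.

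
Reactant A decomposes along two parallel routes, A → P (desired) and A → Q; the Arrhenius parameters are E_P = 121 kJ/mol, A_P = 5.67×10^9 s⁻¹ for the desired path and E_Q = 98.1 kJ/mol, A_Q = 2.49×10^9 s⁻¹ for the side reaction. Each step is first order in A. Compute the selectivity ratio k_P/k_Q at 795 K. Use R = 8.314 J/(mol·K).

With equal orders, S_{P/Q} = k_P/k_Q = (A_P/A_Q)·exp[(E_Q−E_P)/(RT)].
(E_Q−E_P)/(RT) = (98.1−121)×10³/(8.314×795) = -22900/6610 = -3.465.
k_P/k_Q = (5.67×10^9/2.49×10^9)·exp(-3.465) = 2.277 × 0.03128 = 0.0712.

0.0712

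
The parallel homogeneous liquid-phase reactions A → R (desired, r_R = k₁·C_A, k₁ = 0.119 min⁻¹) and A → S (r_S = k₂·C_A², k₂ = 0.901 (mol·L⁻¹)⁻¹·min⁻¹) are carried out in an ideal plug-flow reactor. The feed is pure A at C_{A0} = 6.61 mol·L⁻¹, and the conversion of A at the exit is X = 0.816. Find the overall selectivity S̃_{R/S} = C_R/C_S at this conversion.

C_A = C_{A0}(1−X) = 1.216 mol·L⁻¹.
Along a PFR/batch, dC_R/dC_A = −r_R/(r_R+r_S) = −k₁/(k₁+k₂·C_A).
Integrating from C_{A0} to C_A: C_R = (0.119/0.901)·ln[(0.119+0.901·6.61)/(0.119+0.901·1.22)] = 0.1321·ln(6.075/1.215) = 0.2126 mol·L⁻¹.
C_S = (C_{A0}−C_A)−C_R = 5.181 mol·L⁻¹; S̃_{R/S} = 0.2126/5.181 = 0.0410.

0.0410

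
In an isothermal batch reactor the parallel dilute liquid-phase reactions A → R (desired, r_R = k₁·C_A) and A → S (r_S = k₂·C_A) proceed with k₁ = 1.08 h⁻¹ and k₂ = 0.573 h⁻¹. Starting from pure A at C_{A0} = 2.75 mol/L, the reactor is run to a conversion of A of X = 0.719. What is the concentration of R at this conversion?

1.29 mol/L

C_A = C_{A0}(1−X) = 0.7728 mol/L.
Both paths are first order in A, so the instantaneous fraction to R is constant: dC_R/d(−C_A) = k₁/(k₁+k₂) = 0.6534.
C_R = 0.6534·(C_{A0}−C_A) = 0.6534×1.977 = 1.29 mol/L.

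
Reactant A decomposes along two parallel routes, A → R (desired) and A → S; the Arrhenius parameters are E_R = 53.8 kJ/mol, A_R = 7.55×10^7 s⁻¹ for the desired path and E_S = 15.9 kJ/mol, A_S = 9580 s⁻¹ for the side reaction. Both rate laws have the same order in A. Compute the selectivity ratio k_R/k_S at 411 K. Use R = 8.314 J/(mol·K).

0.120

With equal orders, S_{R/S} = k_R/k_S = (A_R/A_S)·exp[(E_S−E_R)/(RT)].
(E_S−E_R)/(RT) = (15.9−53.8)×10³/(8.314×411) = -37900/3417 = -11.09.
k_R/k_S = (7.55×10^7/9580)·exp(-11.09) = 7881 × 1.524×10^-5 = 0.120.
Since E_R > E_S, raising the temperature improves selectivity toward R.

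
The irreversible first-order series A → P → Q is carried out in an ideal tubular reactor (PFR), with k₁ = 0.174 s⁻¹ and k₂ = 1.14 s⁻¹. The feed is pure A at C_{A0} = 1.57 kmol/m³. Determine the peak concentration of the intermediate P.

At the optimum, C_{P,max}/C_{A0} = (k₁/k₂)^[k₂/(k₂−k₁)].
= (0.174/1.14)^(1.14/(1.14−0.174)) = (0.1526)^(1.180) = 0.1088.
C_{P,max} = 0.1088×1.57 = 0.171 kmol/m³.

0.171 kmol/m³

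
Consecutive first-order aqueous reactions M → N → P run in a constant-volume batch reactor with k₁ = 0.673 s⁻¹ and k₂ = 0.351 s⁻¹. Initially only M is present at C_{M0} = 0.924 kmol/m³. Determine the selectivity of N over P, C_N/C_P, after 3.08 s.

For first-order series with pure M initially, C_N(t) = k₁C_{M0}/(k₂−k₁)·(e^(−k₁t) − e^(−k₂t)).
e^(−k₁t) = e^(−0.673×3.08) = e^(−2.073) = 0.1258; e^(−k₂t) = e^(−1.081) = 0.3392.
C_N = 0.673×0.924/(0.351−0.673) × (0.1258−0.3392) = (-1.931)×(-0.2134) = 0.4121 kmol/m³.
C_M = C_{M0}e^(−k₁t) = 0.1163 kmol/m³, so C_P = C_{M0}−C_M−C_N = 0.3956 kmol/m³; C_N/C_P = 1.04.

1.04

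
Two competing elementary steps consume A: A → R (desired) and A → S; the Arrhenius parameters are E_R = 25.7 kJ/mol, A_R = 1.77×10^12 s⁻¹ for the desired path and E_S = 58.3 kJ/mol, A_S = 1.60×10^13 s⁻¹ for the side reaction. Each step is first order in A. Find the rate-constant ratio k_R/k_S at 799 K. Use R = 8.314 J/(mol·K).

15.0

k_R/k_S = (A_R/A_S)·exp[−(E_R−E_S)/(RT)] = (A_R/A_S)·exp[(E_S−E_R)/(RT)].
(E_S−E_R)/(RT) = (58.3−25.7)×10³/(8.314×799) = 32600/6643 = 4.908.
k_R/k_S = (1.77×10^12/1.60×10^13)·exp(4.908) = 0.1106 × 135.3 = 15.0.
Since E_R < E_S, lowering the temperature improves selectivity toward R.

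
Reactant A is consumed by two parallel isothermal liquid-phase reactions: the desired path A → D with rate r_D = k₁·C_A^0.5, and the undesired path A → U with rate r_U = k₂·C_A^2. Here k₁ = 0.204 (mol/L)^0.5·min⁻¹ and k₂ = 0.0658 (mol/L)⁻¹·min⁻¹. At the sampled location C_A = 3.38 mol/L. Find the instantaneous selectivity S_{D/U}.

S_{D/U} = r_D/r_U = (k₁·C_A^0.5)/(k₂·C_A^2) = (k₁/k₂)·C_A^-1.5.
= (0.204×3.380^0.5) / (0.0658×3.380^2) = 0.3750/0.7517 = 0.499.
The undesired path is higher order in A, so low C_A (CSTR or dilute feed) favours D.

0.499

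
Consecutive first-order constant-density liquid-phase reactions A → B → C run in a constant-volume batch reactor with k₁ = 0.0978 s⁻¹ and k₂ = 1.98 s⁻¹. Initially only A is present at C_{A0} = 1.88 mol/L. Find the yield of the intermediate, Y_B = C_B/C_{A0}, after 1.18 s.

For first-order series with pure A initially, C_B(t) = k₁C_{A0}/(k₂−k₁)·(e^(−k₁t) − e^(−k₂t)).
e^(−k₁t) = e^(−0.0978×1.18) = e^(−0.1154) = 0.8910; e^(−k₂t) = e^(−2.336) = 0.09668.
C_B = 0.0978×1.88/(1.98−0.0978) × (0.8910−0.09668) = 0.09769×0.7943 = 0.07759 mol/L.
Y_B = C_B/C_{A0} = 0.07759/1.88 = 0.0413.

0.0413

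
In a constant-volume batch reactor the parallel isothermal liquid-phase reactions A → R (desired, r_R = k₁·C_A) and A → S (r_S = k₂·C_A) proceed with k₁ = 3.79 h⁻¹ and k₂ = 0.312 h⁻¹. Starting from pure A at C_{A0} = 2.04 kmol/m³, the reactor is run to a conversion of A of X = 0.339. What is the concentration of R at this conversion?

C_A = C_{A0}(1−X) = 1.348 kmol/m³.
Both paths are first order in A, so the instantaneous fraction to R is constant: dC_R/d(−C_A) = k₁/(k₁+k₂) = 0.9239.
C_R = 0.9239·(C_{A0}−C_A) = 0.9239×0.6916 = 0.639 kmol/m³.

0.639 kmol/m³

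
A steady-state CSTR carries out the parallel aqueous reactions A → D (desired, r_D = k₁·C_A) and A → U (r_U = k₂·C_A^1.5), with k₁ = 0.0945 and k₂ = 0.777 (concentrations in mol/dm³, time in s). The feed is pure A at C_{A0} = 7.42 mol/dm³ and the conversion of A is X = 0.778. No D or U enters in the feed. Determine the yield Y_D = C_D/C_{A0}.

0.0673

Exit C_A = C_{A0}(1−X) = 7.42×0.222 = 1.647 mol/dm³.
Rates in a CSTR are evaluated at the outlet concentration: r_D = 0.0945×1.647 = 0.1557, r_U = 0.777×1.647^1.5 = 1.643.
Fraction of consumed A going to D: r_D/(r_D+r_U) = 0.08656.
C_D = 0.08656·C_{A0}·X = 0.08656×7.42×0.778 = 0.500 mol/dm³; Y_D = C_D/C_{A0} = 0.0673.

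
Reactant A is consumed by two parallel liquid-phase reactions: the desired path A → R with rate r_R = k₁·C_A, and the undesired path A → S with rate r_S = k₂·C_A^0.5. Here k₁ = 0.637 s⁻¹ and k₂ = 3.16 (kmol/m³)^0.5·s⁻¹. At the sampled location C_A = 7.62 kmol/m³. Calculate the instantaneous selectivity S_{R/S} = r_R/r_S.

0.556

S_{R/S} = r_R/r_S = (k₁·C_A)/(k₂·C_A^0.5) = (k₁/k₂)·C_A^0.5.
= (0.637×7.620) / (3.16×7.620^0.5) = 4.854/8.723 = 0.556.
Since the desired path is higher order in A, keeping C_A high (PFR or concentrated feed) favours R.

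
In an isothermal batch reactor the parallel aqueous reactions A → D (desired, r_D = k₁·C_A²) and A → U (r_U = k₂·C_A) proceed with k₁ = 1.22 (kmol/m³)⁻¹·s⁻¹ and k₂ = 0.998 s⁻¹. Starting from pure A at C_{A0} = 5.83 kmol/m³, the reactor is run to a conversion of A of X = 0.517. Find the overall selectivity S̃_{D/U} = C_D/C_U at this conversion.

5.10

C_A = C_{A0}(1−X) = 2.816 kmol/m³.
Along a PFR/batch, dC_U/dC_A = −r_U/(r_D+r_U) = −k₂/(k₂+k₁·C_A).
Integrating from C_{A0} to C_A: C_U = (0.998/1.22)·ln[(0.998+1.22·5.83)/(0.998+1.22·2.82)] = 0.8180·ln(8.111/4.433) = 0.4941 kmol/m³.
Then C_D = (C_{A0}−C_A) − C_U = 3.014 − 0.4941 = 2.520 kmol/m³.
S̃_{D/U} = C_D/C_U = 2.520/0.4941 = 5.10.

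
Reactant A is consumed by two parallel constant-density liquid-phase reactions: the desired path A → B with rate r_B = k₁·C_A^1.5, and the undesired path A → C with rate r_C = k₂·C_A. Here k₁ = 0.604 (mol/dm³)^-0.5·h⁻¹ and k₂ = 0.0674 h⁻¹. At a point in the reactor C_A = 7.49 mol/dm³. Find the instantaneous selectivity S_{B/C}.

S_{B/C} = r_B/r_C = (k₁·C_A^1.5)/(k₂·C_A) = (k₁/k₂)·C_A^0.5.
= (0.604×7.490^1.5) / (0.0674×7.490) = 12.38/0.5048 = 24.5.
Since the desired path is higher order in A, keeping C_A high (PFR or concentrated feed) favours B.

24.5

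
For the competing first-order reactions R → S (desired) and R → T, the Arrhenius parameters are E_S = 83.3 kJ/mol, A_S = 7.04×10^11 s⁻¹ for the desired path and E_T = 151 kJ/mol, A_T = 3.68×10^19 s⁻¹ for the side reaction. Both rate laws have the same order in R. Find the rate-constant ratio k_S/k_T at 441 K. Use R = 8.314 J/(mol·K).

With equal orders, S_{S/T} = k_S/k_T = (A_S/A_T)·exp[(E_T−E_S)/(RT)].
(E_T−E_S)/(RT) = (151−83.3)×10³/(8.314×441) = 67700/3666 = 18.46.
k_S/k_T = (7.04×10^11/3.68×10^19)·exp(18.46) = 1.913×10^-8 × 1.045×10^8 = 2.00.

2.00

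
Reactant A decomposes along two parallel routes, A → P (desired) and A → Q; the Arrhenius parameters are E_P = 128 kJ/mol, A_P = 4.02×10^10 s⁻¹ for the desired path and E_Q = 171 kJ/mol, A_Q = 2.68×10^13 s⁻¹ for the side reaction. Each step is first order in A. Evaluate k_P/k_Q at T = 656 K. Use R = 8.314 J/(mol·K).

3.98

With equal orders, S_{P/Q} = k_P/k_Q = (A_P/A_Q)·exp[(E_Q−E_P)/(RT)].
(E_Q−E_P)/(RT) = (171−128)×10³/(8.314×656) = 43000/5454 = 7.884.
k_P/k_Q = (4.02×10^10/2.68×10^13)·exp(7.884) = 0.001500 × 2655 = 3.98.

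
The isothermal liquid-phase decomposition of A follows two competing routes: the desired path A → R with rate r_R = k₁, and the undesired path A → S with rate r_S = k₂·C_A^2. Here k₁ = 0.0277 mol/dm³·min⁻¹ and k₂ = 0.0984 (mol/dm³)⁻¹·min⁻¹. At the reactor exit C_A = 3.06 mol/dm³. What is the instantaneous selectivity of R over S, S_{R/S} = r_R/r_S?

0.0301

S_{R/S} = r_R/r_S = (k₁)/(k₂·C_A^2) = (k₁/k₂)·C_A^-2.
= (0.0277) / (0.0984×3.060^2) = 0.02770/0.9214 = 0.0301.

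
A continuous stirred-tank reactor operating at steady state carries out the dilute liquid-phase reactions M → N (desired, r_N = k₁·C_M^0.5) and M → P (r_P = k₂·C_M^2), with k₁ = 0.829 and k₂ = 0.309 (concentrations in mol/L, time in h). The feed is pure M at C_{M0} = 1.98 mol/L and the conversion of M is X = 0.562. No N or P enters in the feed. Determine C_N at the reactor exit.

Exit C_M = C_{M0}(1−X) = 1.98×0.438 = 0.8672 mol/L.
Rates in a CSTR are evaluated at the outlet concentration: r_N = 0.829×0.8672^0.5 = 0.7720, r_P = 0.309×0.8672^2 = 0.2324.
Fraction of consumed M going to N: r_N/(r_N+r_P) = 0.7686.
C_N = 0.7686·C_{M0}·X = 0.7686×1.98×0.562 = 0.855 mol/L.

0.855 mol/L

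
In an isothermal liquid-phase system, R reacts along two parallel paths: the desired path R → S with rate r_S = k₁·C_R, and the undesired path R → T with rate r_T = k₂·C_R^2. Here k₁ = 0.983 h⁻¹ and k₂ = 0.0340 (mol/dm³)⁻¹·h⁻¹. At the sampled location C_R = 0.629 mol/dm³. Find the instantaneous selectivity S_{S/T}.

S_{S/T} = r_S/r_T = (k₁·C_R)/(k₂·C_R^2) = (k₁/k₂)·C_R⁻¹.
= (0.983×0.6290) / (0.0340×0.6290^2) = 0.6183/0.01345 = 46.0.
The undesired path is higher order in R, so low C_R (CSTR or dilute feed) favours S.

46.0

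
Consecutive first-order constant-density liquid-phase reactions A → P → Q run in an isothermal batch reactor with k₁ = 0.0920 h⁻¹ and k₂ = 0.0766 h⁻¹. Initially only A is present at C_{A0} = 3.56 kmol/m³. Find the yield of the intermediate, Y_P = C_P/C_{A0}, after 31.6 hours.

For first-order series with pure A initially, C_P(t) = k₁C_{A0}/(k₂−k₁)·(e^(−k₁t) − e^(−k₂t)).
e^(−k₁t) = e^(−0.0920×31.6) = e^(−2.907) = 0.05463; e^(−k₂t) = e^(−2.421) = 0.08887.
C_P = 0.0920×3.56/(0.0766−0.0920) × (0.05463−0.08887) = (-21.27)×(-0.03424) = 0.7283 kmol/m³.
Y_P = C_P/C_{A0} = 0.7283/3.56 = 0.205.

0.205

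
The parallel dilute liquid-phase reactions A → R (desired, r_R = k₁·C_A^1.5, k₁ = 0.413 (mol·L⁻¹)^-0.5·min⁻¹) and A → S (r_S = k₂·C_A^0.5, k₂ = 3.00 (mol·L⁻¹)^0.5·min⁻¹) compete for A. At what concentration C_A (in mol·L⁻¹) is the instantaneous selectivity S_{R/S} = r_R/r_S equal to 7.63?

S_{R/S} = (k₁/k₂)·C_A ⇒ C_A = S·k₂/k₁.
= 7.63×3.00/0.413 = 55.4 mol·L⁻¹.

55.4 mol·L⁻¹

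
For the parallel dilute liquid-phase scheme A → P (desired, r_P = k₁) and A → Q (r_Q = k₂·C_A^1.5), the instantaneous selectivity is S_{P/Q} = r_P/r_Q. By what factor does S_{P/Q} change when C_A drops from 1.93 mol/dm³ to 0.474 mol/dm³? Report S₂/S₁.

S_{P/Q} = (k₁/k₂)·C_A^-1.5, so S₂/S₁ = (C_{A,2}/C_{A,1})^-1.5.
= (0.474/1.93)^(-1.5) = (0.2456)^(-1.5) = 8.22.

8.22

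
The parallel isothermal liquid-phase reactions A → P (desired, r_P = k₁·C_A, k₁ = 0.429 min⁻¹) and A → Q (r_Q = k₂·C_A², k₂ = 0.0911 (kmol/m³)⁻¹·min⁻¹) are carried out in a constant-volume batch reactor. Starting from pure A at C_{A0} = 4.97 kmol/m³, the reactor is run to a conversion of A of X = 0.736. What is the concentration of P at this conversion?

C_A = C_{A0}(1−X) = 1.312 kmol/m³.
Along a PFR/batch, dC_P/dC_A = −r_P/(r_P+r_Q) = −k₁/(k₁+k₂·C_A).
Integrating from C_{A0} to C_A: C_P = (0.429/0.0911)·ln[(0.429+0.0911·4.97)/(0.429+0.0911·1.31)] = 4.709·ln(0.8818/0.5485) = 2.235 kmol/m³.

2.24 kmol/m³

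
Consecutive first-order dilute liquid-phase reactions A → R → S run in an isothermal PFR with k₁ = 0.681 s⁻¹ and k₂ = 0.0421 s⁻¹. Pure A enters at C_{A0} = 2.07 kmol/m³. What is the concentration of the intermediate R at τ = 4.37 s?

1.72 kmol/m³

The intermediate concentration in a first-order A→B→C sequence is C_R = k₁C_{A0}(e^(−k₁τ) − e^(−k₂τ))/(k₂−k₁).
e^(−k₁τ) = e^(−0.681×4.37) = e^(−2.976) = 0.05100; e^(−k₂τ) = e^(−0.1840) = 0.8320.
C_R = 0.681×2.07/(0.0421−0.681) × (0.05100−0.8320) = (-2.206)×(-0.7810) = 1.723 kmol/m³.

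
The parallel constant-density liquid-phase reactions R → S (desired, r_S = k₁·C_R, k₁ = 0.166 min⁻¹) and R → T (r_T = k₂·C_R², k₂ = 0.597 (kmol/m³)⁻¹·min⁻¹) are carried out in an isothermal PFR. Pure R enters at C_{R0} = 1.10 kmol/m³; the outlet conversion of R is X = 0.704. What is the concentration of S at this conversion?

C_R = C_{R0}(1−X) = 0.3256 kmol/m³.
Along a PFR/batch, dC_S/dC_R = −r_S/(r_S+r_T) = −k₁/(k₁+k₂·C_R).
Integrating from C_{R0} to C_R: C_S = (0.166/0.597)·ln[(0.166+0.597·1.10)/(0.166+0.597·0.326)] = 0.2781·ln(0.8227/0.3604) = 0.2295 kmol/m³.

0.230 kmol/m³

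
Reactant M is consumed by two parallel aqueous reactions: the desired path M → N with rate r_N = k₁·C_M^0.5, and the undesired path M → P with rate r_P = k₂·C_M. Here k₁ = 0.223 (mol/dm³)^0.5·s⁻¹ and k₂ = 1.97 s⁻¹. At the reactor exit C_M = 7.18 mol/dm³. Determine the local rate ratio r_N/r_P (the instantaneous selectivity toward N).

0.0422

S_{N/P} = r_N/r_P = (k₁·C_M^0.5)/(k₂·C_M) = (k₁/k₂)·C_M^-0.5.
= (0.223×7.180^0.5) / (1.97×7.180) = 0.5975/14.14 = 0.0422.
The undesired path is higher order in M, so low C_M (CSTR or dilute feed) favours N.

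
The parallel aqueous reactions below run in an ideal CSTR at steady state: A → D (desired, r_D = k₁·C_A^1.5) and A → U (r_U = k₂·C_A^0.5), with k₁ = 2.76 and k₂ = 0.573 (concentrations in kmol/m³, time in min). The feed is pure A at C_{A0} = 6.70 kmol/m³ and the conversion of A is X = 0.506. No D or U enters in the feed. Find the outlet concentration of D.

3.19 kmol/m³

Exit C_A = C_{A0}(1−X) = 6.70×0.494 = 3.310 kmol/m³.
Rates in a CSTR are evaluated at the outlet concentration: r_D = 2.76×3.310^1.5 = 16.62, r_U = 0.573×3.310^0.5 = 1.042.
Fraction of consumed A going to D: r_D/(r_D+r_U) = 0.9410.
C_D = 0.9410·C_{A0}·X = 0.9410×6.70×0.506 = 3.19 kmol/m³.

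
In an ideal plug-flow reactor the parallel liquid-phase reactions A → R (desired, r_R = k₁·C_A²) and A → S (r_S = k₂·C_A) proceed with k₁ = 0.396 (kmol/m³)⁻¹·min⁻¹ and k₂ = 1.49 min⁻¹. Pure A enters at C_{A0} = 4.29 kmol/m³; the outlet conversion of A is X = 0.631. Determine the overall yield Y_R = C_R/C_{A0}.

C_A = C_{A0}(1−X) = 1.583 kmol/m³.
Along a PFR/batch, dC_S/dC_A = −r_S/(r_R+r_S) = −k₂/(k₂+k₁·C_A).
Integrating from C_{A0} to C_A: C_S = (1.49/0.396)·ln[(1.49+0.396·4.29)/(1.49+0.396·1.58)] = 3.763·ln(3.189/2.117) = 1.542 kmol/m³.
Then C_R = (C_{A0}−C_A) − C_S = 2.707 − 1.542 = 1.165 kmol/m³.
Y_R = C_R/C_{A0} = 1.165/4.29 = 0.272.

0.272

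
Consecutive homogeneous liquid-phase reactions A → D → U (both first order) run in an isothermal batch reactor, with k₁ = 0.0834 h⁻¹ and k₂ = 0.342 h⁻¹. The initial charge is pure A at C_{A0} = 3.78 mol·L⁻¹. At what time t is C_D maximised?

5.46 h

For first-order series the maximum of C_D occurs at t_opt = ln(k₂/k₁)/(k₂−k₁).
= ln(0.342/0.0834)/(0.342−0.0834) = ln(4.101)/0.2586 = 1.411/0.2586 = 5.46 h.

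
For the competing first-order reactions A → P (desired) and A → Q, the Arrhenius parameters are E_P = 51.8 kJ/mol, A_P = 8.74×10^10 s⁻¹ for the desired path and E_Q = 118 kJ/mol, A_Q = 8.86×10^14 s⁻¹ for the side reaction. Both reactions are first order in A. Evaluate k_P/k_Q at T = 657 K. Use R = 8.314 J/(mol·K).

18.1

Since both paths have the same order in A, the concentration cancels and S_{P/Q} = k_P/k_Q = (A_P/A_Q)·exp[(E_Q−E_P)/(RT)].
(E_Q−E_P)/(RT) = (118−51.8)×10³/(8.314×657) = 66200/5462 = 12.12.
k_P/k_Q = (8.74×10^10/8.86×10^14)·exp(12.12) = 9.865×10^-5 × 1.834×10^5 = 18.1.
Since E_P < E_Q, lowering the temperature improves selectivity toward P.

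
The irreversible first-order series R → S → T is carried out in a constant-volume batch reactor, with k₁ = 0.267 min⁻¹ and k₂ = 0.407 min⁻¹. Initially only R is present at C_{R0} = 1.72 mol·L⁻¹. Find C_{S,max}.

0.505 mol·L⁻¹

At the optimum, C_{S,max}/C_{R0} = (k₁/k₂)^[k₂/(k₂−k₁)].
= (0.267/0.407)^(0.407/(0.407−0.267)) = (0.6560)^(2.907) = 0.2936.
C_{S,max} = 0.2936×1.72 = 0.505 mol·L⁻¹.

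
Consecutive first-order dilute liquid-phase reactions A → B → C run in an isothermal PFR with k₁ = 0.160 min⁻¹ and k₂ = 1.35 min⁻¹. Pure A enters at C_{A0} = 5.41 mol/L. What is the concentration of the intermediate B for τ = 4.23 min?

For first-order series with pure A initially, C_B(τ) = k₁C_{A0}/(k₂−k₁)·(e^(−k₁τ) − e^(−k₂τ)).
e^(−k₁τ) = e^(−0.160×4.23) = e^(−0.6768) = 0.5082; e^(−k₂τ) = e^(−5.711) = 0.003311.
C_B = 0.160×5.41/(1.35−0.160) × (0.5082−0.003311) = 0.7274×0.5049 = 0.3673 mol/L.

0.367 mol/L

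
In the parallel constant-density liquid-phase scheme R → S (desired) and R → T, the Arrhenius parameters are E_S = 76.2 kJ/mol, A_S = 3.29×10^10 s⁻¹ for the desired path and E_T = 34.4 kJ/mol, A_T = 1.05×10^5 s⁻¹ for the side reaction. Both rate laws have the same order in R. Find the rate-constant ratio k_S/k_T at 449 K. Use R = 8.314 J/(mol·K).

k_S/k_T = (A_S/A_T)·exp[−(E_S−E_T)/(RT)] = (A_S/A_T)·exp[(E_T−E_S)/(RT)].
(E_T−E_S)/(RT) = (34.4−76.2)×10³/(8.314×449) = -41800/3733 = -11.20.
k_S/k_T = (3.29×10^10/1.05×10^5)·exp(-11.20) = 3.133×10^5 × 1.371×10^-5 = 4.30.

4.30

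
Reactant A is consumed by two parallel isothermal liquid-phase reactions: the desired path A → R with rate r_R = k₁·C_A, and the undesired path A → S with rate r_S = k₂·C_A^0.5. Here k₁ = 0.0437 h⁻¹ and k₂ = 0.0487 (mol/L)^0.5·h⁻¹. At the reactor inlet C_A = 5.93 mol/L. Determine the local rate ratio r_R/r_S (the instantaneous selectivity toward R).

2.19

S_{R/S} = r_R/r_S = (k₁·C_A)/(k₂·C_A^0.5) = (k₁/k₂)·C_A^0.5.
= (0.0437×5.930) / (0.0487×5.930^0.5) = 0.2591/0.1186 = 2.19.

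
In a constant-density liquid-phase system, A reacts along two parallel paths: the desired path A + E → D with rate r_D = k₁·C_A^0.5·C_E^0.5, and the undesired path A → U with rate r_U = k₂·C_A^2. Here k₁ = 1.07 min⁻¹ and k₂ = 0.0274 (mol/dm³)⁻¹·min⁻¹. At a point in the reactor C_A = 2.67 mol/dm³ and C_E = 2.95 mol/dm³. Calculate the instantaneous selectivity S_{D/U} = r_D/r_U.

S_{D/U} = r_D/r_U = (k₁·C_A^0.5·C_E^0.5)/(k₂·C_A^2) = (k₁/k₂)·C_A^-1.5·C_E^0.5.
= (1.07×2.670^0.5×2.950^0.5) / (0.0274×2.670^2) = 3.003/0.1953 = 15.4.

15.4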